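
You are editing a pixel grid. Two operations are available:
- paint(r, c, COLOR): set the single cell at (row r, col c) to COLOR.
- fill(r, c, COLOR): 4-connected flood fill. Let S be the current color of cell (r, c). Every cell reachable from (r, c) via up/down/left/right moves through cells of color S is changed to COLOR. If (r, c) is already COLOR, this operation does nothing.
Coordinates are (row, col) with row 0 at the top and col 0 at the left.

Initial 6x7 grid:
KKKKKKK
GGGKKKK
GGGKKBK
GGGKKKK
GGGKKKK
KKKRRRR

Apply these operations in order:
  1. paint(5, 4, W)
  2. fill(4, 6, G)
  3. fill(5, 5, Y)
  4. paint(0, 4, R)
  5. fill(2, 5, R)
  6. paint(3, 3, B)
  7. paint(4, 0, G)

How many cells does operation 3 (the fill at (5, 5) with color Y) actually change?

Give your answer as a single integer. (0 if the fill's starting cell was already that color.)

After op 1 paint(5,4,W):
KKKKKKK
GGGKKKK
GGGKKBK
GGGKKKK
GGGKKKK
KKKRWRR
After op 2 fill(4,6,G) [22 cells changed]:
GGGGGGG
GGGGGGG
GGGGGBG
GGGGGGG
GGGGGGG
KKKRWRR
After op 3 fill(5,5,Y) [2 cells changed]:
GGGGGGG
GGGGGGG
GGGGGBG
GGGGGGG
GGGGGGG
KKKRWYY

Answer: 2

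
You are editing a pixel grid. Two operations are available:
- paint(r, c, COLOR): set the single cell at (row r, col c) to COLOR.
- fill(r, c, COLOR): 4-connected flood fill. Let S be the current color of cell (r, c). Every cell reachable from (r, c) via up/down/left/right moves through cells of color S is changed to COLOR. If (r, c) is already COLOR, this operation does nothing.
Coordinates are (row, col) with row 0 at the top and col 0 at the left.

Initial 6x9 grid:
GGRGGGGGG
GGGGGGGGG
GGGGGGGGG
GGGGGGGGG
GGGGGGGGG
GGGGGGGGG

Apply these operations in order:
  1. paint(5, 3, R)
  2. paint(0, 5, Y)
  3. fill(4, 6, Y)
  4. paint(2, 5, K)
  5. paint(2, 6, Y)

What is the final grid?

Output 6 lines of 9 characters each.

Answer: YYRYYYYYY
YYYYYYYYY
YYYYYKYYY
YYYYYYYYY
YYYYYYYYY
YYYRYYYYY

Derivation:
After op 1 paint(5,3,R):
GGRGGGGGG
GGGGGGGGG
GGGGGGGGG
GGGGGGGGG
GGGGGGGGG
GGGRGGGGG
After op 2 paint(0,5,Y):
GGRGGYGGG
GGGGGGGGG
GGGGGGGGG
GGGGGGGGG
GGGGGGGGG
GGGRGGGGG
After op 3 fill(4,6,Y) [51 cells changed]:
YYRYYYYYY
YYYYYYYYY
YYYYYYYYY
YYYYYYYYY
YYYYYYYYY
YYYRYYYYY
After op 4 paint(2,5,K):
YYRYYYYYY
YYYYYYYYY
YYYYYKYYY
YYYYYYYYY
YYYYYYYYY
YYYRYYYYY
After op 5 paint(2,6,Y):
YYRYYYYYY
YYYYYYYYY
YYYYYKYYY
YYYYYYYYY
YYYYYYYYY
YYYRYYYYY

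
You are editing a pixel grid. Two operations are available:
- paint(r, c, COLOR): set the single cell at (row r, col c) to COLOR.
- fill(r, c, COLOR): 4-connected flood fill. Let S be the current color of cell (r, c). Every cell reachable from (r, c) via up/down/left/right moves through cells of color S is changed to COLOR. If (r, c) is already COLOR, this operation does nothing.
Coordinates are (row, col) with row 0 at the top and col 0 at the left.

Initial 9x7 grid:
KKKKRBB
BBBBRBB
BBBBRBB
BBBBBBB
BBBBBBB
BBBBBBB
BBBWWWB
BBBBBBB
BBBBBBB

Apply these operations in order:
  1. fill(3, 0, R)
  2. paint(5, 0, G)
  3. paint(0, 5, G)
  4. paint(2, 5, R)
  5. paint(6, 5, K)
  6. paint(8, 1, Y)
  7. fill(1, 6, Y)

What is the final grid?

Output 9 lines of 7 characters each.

After op 1 fill(3,0,R) [53 cells changed]:
KKKKRRR
RRRRRRR
RRRRRRR
RRRRRRR
RRRRRRR
RRRRRRR
RRRWWWR
RRRRRRR
RRRRRRR
After op 2 paint(5,0,G):
KKKKRRR
RRRRRRR
RRRRRRR
RRRRRRR
RRRRRRR
GRRRRRR
RRRWWWR
RRRRRRR
RRRRRRR
After op 3 paint(0,5,G):
KKKKRGR
RRRRRRR
RRRRRRR
RRRRRRR
RRRRRRR
GRRRRRR
RRRWWWR
RRRRRRR
RRRRRRR
After op 4 paint(2,5,R):
KKKKRGR
RRRRRRR
RRRRRRR
RRRRRRR
RRRRRRR
GRRRRRR
RRRWWWR
RRRRRRR
RRRRRRR
After op 5 paint(6,5,K):
KKKKRGR
RRRRRRR
RRRRRRR
RRRRRRR
RRRRRRR
GRRRRRR
RRRWWKR
RRRRRRR
RRRRRRR
After op 6 paint(8,1,Y):
KKKKRGR
RRRRRRR
RRRRRRR
RRRRRRR
RRRRRRR
GRRRRRR
RRRWWKR
RRRRRRR
RYRRRRR
After op 7 fill(1,6,Y) [53 cells changed]:
KKKKYGY
YYYYYYY
YYYYYYY
YYYYYYY
YYYYYYY
GYYYYYY
YYYWWKY
YYYYYYY
YYYYYYY

Answer: KKKKYGY
YYYYYYY
YYYYYYY
YYYYYYY
YYYYYYY
GYYYYYY
YYYWWKY
YYYYYYY
YYYYYYY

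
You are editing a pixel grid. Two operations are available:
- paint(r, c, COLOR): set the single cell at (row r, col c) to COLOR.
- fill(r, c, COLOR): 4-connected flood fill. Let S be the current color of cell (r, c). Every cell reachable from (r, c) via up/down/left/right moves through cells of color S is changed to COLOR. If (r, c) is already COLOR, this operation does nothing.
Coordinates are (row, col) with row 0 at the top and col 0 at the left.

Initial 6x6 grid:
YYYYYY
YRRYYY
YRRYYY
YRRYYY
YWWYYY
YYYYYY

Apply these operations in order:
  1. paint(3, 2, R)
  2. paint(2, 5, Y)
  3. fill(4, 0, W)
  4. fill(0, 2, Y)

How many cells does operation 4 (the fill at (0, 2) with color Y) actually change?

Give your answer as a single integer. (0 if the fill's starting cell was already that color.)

After op 1 paint(3,2,R):
YYYYYY
YRRYYY
YRRYYY
YRRYYY
YWWYYY
YYYYYY
After op 2 paint(2,5,Y):
YYYYYY
YRRYYY
YRRYYY
YRRYYY
YWWYYY
YYYYYY
After op 3 fill(4,0,W) [28 cells changed]:
WWWWWW
WRRWWW
WRRWWW
WRRWWW
WWWWWW
WWWWWW
After op 4 fill(0,2,Y) [30 cells changed]:
YYYYYY
YRRYYY
YRRYYY
YRRYYY
YYYYYY
YYYYYY

Answer: 30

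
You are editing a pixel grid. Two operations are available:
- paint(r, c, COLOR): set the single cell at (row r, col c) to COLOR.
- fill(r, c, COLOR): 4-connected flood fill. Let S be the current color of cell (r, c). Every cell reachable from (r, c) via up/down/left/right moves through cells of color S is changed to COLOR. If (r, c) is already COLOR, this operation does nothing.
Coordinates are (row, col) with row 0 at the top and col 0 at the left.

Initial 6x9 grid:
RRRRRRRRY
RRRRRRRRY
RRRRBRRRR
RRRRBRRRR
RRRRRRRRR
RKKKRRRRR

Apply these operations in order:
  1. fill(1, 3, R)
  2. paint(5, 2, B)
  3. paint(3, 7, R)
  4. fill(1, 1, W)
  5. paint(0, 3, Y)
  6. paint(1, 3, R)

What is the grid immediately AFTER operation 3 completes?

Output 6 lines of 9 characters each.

After op 1 fill(1,3,R) [0 cells changed]:
RRRRRRRRY
RRRRRRRRY
RRRRBRRRR
RRRRBRRRR
RRRRRRRRR
RKKKRRRRR
After op 2 paint(5,2,B):
RRRRRRRRY
RRRRRRRRY
RRRRBRRRR
RRRRBRRRR
RRRRRRRRR
RKBKRRRRR
After op 3 paint(3,7,R):
RRRRRRRRY
RRRRRRRRY
RRRRBRRRR
RRRRBRRRR
RRRRRRRRR
RKBKRRRRR

Answer: RRRRRRRRY
RRRRRRRRY
RRRRBRRRR
RRRRBRRRR
RRRRRRRRR
RKBKRRRRR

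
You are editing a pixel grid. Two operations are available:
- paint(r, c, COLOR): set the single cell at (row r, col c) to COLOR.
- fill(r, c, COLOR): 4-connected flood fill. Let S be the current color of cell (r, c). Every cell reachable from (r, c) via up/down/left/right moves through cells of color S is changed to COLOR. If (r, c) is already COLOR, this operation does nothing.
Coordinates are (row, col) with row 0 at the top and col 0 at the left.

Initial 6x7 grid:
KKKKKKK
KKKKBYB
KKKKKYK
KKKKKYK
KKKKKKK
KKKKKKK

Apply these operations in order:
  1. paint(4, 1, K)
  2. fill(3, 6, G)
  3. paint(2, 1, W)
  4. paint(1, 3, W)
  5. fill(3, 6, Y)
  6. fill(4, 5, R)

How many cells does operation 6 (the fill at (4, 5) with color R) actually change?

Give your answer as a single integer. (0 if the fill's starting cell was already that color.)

Answer: 38

Derivation:
After op 1 paint(4,1,K):
KKKKKKK
KKKKBYB
KKKKKYK
KKKKKYK
KKKKKKK
KKKKKKK
After op 2 fill(3,6,G) [37 cells changed]:
GGGGGGG
GGGGBYB
GGGGGYG
GGGGGYG
GGGGGGG
GGGGGGG
After op 3 paint(2,1,W):
GGGGGGG
GGGGBYB
GWGGGYG
GGGGGYG
GGGGGGG
GGGGGGG
After op 4 paint(1,3,W):
GGGGGGG
GGGWBYB
GWGGGYG
GGGGGYG
GGGGGGG
GGGGGGG
After op 5 fill(3,6,Y) [35 cells changed]:
YYYYYYY
YYYWBYB
YWYYYYY
YYYYYYY
YYYYYYY
YYYYYYY
After op 6 fill(4,5,R) [38 cells changed]:
RRRRRRR
RRRWBRB
RWRRRRR
RRRRRRR
RRRRRRR
RRRRRRR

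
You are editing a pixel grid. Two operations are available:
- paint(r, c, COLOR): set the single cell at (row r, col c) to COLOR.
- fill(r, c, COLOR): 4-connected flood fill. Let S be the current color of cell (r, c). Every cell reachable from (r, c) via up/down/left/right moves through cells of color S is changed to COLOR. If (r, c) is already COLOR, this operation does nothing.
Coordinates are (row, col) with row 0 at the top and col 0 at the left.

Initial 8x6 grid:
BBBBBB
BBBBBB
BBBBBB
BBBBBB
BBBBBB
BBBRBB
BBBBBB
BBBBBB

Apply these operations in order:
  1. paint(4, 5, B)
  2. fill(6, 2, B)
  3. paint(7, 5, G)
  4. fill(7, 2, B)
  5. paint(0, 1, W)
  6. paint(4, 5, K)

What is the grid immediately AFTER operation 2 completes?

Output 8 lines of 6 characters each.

Answer: BBBBBB
BBBBBB
BBBBBB
BBBBBB
BBBBBB
BBBRBB
BBBBBB
BBBBBB

Derivation:
After op 1 paint(4,5,B):
BBBBBB
BBBBBB
BBBBBB
BBBBBB
BBBBBB
BBBRBB
BBBBBB
BBBBBB
After op 2 fill(6,2,B) [0 cells changed]:
BBBBBB
BBBBBB
BBBBBB
BBBBBB
BBBBBB
BBBRBB
BBBBBB
BBBBBB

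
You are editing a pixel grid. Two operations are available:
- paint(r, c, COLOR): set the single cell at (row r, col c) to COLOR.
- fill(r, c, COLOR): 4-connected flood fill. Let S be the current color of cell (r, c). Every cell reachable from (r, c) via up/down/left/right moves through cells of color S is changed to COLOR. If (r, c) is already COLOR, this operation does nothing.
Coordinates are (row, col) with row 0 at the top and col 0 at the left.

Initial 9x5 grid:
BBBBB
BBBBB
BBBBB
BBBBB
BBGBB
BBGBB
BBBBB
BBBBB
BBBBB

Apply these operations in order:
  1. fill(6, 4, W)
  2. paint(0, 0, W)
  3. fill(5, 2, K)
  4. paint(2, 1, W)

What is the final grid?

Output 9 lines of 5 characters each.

After op 1 fill(6,4,W) [43 cells changed]:
WWWWW
WWWWW
WWWWW
WWWWW
WWGWW
WWGWW
WWWWW
WWWWW
WWWWW
After op 2 paint(0,0,W):
WWWWW
WWWWW
WWWWW
WWWWW
WWGWW
WWGWW
WWWWW
WWWWW
WWWWW
After op 3 fill(5,2,K) [2 cells changed]:
WWWWW
WWWWW
WWWWW
WWWWW
WWKWW
WWKWW
WWWWW
WWWWW
WWWWW
After op 4 paint(2,1,W):
WWWWW
WWWWW
WWWWW
WWWWW
WWKWW
WWKWW
WWWWW
WWWWW
WWWWW

Answer: WWWWW
WWWWW
WWWWW
WWWWW
WWKWW
WWKWW
WWWWW
WWWWW
WWWWW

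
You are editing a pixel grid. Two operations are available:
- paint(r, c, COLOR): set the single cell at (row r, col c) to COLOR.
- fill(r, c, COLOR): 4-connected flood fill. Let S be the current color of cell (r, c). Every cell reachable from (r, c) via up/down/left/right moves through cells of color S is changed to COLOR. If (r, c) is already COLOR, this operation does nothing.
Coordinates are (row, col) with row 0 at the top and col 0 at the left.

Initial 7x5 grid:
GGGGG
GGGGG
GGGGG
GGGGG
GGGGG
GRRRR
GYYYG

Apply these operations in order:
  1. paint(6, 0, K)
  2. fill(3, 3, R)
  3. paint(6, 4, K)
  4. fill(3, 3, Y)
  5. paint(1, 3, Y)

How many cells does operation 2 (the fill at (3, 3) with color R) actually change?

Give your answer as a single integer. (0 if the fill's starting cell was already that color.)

After op 1 paint(6,0,K):
GGGGG
GGGGG
GGGGG
GGGGG
GGGGG
GRRRR
KYYYG
After op 2 fill(3,3,R) [26 cells changed]:
RRRRR
RRRRR
RRRRR
RRRRR
RRRRR
RRRRR
KYYYG

Answer: 26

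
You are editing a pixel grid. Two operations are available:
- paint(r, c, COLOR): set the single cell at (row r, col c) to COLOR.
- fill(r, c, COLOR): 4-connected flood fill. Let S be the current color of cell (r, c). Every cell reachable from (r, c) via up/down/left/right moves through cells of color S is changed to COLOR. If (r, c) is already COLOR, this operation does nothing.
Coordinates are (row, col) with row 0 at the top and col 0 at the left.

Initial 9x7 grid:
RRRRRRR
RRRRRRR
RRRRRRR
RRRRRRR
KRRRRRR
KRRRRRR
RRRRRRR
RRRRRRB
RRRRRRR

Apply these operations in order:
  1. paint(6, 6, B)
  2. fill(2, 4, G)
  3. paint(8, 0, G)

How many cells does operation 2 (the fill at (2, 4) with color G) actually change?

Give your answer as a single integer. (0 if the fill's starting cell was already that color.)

After op 1 paint(6,6,B):
RRRRRRR
RRRRRRR
RRRRRRR
RRRRRRR
KRRRRRR
KRRRRRR
RRRRRRB
RRRRRRB
RRRRRRR
After op 2 fill(2,4,G) [59 cells changed]:
GGGGGGG
GGGGGGG
GGGGGGG
GGGGGGG
KGGGGGG
KGGGGGG
GGGGGGB
GGGGGGB
GGGGGGG

Answer: 59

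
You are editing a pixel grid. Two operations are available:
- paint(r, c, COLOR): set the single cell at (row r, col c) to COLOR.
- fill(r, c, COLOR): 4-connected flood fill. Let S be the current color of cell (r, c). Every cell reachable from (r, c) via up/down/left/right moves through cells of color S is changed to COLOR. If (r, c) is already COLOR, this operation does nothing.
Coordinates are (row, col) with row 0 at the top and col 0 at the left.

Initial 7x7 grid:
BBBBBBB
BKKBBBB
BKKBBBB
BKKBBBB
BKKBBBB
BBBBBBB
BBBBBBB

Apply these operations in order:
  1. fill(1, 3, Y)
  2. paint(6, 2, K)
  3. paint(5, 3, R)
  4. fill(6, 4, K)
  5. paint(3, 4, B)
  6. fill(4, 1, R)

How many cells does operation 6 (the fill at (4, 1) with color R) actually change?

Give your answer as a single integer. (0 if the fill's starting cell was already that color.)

After op 1 fill(1,3,Y) [41 cells changed]:
YYYYYYY
YKKYYYY
YKKYYYY
YKKYYYY
YKKYYYY
YYYYYYY
YYYYYYY
After op 2 paint(6,2,K):
YYYYYYY
YKKYYYY
YKKYYYY
YKKYYYY
YKKYYYY
YYYYYYY
YYKYYYY
After op 3 paint(5,3,R):
YYYYYYY
YKKYYYY
YKKYYYY
YKKYYYY
YKKYYYY
YYYRYYY
YYKYYYY
After op 4 fill(6,4,K) [39 cells changed]:
KKKKKKK
KKKKKKK
KKKKKKK
KKKKKKK
KKKKKKK
KKKRKKK
KKKKKKK
After op 5 paint(3,4,B):
KKKKKKK
KKKKKKK
KKKKKKK
KKKKBKK
KKKKKKK
KKKRKKK
KKKKKKK
After op 6 fill(4,1,R) [47 cells changed]:
RRRRRRR
RRRRRRR
RRRRRRR
RRRRBRR
RRRRRRR
RRRRRRR
RRRRRRR

Answer: 47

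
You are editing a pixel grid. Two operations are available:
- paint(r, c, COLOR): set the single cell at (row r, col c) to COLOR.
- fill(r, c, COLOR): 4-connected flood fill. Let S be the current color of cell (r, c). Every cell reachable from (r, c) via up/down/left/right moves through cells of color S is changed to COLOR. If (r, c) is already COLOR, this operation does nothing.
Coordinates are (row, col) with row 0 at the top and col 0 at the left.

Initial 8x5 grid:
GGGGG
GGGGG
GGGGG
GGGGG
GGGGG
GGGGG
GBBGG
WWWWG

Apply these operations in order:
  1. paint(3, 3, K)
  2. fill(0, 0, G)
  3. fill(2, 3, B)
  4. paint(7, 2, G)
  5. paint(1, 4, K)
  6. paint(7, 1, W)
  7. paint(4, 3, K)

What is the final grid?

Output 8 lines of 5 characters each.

Answer: BBBBB
BBBBK
BBBBB
BBBKB
BBBKB
BBBBB
BBBBB
WWGWB

Derivation:
After op 1 paint(3,3,K):
GGGGG
GGGGG
GGGGG
GGGKG
GGGGG
GGGGG
GBBGG
WWWWG
After op 2 fill(0,0,G) [0 cells changed]:
GGGGG
GGGGG
GGGGG
GGGKG
GGGGG
GGGGG
GBBGG
WWWWG
After op 3 fill(2,3,B) [33 cells changed]:
BBBBB
BBBBB
BBBBB
BBBKB
BBBBB
BBBBB
BBBBB
WWWWB
After op 4 paint(7,2,G):
BBBBB
BBBBB
BBBBB
BBBKB
BBBBB
BBBBB
BBBBB
WWGWB
After op 5 paint(1,4,K):
BBBBB
BBBBK
BBBBB
BBBKB
BBBBB
BBBBB
BBBBB
WWGWB
After op 6 paint(7,1,W):
BBBBB
BBBBK
BBBBB
BBBKB
BBBBB
BBBBB
BBBBB
WWGWB
After op 7 paint(4,3,K):
BBBBB
BBBBK
BBBBB
BBBKB
BBBKB
BBBBB
BBBBB
WWGWB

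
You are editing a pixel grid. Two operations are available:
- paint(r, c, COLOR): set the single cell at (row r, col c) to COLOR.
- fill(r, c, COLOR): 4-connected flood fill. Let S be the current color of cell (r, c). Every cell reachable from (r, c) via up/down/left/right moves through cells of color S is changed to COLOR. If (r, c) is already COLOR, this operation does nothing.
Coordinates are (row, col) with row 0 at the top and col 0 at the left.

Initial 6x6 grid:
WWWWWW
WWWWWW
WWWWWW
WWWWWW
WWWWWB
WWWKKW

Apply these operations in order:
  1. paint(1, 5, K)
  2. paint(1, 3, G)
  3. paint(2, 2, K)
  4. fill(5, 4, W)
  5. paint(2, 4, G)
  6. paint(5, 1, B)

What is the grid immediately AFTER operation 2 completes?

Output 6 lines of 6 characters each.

Answer: WWWWWW
WWWGWK
WWWWWW
WWWWWW
WWWWWB
WWWKKW

Derivation:
After op 1 paint(1,5,K):
WWWWWW
WWWWWK
WWWWWW
WWWWWW
WWWWWB
WWWKKW
After op 2 paint(1,3,G):
WWWWWW
WWWGWK
WWWWWW
WWWWWW
WWWWWB
WWWKKW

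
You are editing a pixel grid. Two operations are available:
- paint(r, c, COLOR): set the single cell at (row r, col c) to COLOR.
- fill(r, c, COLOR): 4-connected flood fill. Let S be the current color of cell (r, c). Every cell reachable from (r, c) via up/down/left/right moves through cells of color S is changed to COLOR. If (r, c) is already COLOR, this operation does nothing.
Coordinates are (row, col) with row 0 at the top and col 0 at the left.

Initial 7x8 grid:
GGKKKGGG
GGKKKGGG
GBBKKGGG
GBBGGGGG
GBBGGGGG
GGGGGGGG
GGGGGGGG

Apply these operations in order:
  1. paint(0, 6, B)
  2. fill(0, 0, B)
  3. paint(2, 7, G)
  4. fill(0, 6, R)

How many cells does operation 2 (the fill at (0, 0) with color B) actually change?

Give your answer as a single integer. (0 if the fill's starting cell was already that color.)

Answer: 41

Derivation:
After op 1 paint(0,6,B):
GGKKKGBG
GGKKKGGG
GBBKKGGG
GBBGGGGG
GBBGGGGG
GGGGGGGG
GGGGGGGG
After op 2 fill(0,0,B) [41 cells changed]:
BBKKKBBB
BBKKKBBB
BBBKKBBB
BBBBBBBB
BBBBBBBB
BBBBBBBB
BBBBBBBB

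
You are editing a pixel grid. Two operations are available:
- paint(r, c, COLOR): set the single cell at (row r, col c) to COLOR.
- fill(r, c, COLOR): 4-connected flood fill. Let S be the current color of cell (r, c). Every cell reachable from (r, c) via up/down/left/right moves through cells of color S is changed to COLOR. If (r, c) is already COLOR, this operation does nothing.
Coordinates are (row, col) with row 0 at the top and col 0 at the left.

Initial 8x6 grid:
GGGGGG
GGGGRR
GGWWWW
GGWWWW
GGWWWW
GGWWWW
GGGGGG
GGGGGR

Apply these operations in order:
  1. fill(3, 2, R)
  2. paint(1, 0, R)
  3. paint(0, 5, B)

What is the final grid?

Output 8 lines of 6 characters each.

After op 1 fill(3,2,R) [16 cells changed]:
GGGGGG
GGGGRR
GGRRRR
GGRRRR
GGRRRR
GGRRRR
GGGGGG
GGGGGR
After op 2 paint(1,0,R):
GGGGGG
RGGGRR
GGRRRR
GGRRRR
GGRRRR
GGRRRR
GGGGGG
GGGGGR
After op 3 paint(0,5,B):
GGGGGB
RGGGRR
GGRRRR
GGRRRR
GGRRRR
GGRRRR
GGGGGG
GGGGGR

Answer: GGGGGB
RGGGRR
GGRRRR
GGRRRR
GGRRRR
GGRRRR
GGGGGG
GGGGGR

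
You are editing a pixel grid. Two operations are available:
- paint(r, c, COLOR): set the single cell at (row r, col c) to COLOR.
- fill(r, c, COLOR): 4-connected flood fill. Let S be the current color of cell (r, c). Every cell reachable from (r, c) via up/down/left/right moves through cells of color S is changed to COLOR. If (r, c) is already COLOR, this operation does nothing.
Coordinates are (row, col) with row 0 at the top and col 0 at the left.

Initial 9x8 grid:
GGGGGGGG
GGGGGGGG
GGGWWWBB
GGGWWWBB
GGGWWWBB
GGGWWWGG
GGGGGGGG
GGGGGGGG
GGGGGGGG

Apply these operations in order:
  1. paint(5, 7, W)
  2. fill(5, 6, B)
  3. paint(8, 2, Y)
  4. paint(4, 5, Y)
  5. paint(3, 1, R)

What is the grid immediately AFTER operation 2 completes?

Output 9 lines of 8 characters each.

After op 1 paint(5,7,W):
GGGGGGGG
GGGGGGGG
GGGWWWBB
GGGWWWBB
GGGWWWBB
GGGWWWGW
GGGGGGGG
GGGGGGGG
GGGGGGGG
After op 2 fill(5,6,B) [53 cells changed]:
BBBBBBBB
BBBBBBBB
BBBWWWBB
BBBWWWBB
BBBWWWBB
BBBWWWBW
BBBBBBBB
BBBBBBBB
BBBBBBBB

Answer: BBBBBBBB
BBBBBBBB
BBBWWWBB
BBBWWWBB
BBBWWWBB
BBBWWWBW
BBBBBBBB
BBBBBBBB
BBBBBBBB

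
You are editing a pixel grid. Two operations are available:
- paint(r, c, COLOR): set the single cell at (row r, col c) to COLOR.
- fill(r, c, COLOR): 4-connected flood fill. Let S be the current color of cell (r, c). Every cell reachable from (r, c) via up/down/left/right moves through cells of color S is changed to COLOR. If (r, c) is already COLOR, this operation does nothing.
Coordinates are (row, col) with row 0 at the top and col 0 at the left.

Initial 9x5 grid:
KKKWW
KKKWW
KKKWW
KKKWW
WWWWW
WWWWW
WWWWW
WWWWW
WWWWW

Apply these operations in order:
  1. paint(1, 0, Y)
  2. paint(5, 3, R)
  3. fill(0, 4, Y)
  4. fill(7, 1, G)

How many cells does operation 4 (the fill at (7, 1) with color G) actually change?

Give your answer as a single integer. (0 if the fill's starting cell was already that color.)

After op 1 paint(1,0,Y):
KKKWW
YKKWW
KKKWW
KKKWW
WWWWW
WWWWW
WWWWW
WWWWW
WWWWW
After op 2 paint(5,3,R):
KKKWW
YKKWW
KKKWW
KKKWW
WWWWW
WWWRW
WWWWW
WWWWW
WWWWW
After op 3 fill(0,4,Y) [32 cells changed]:
KKKYY
YKKYY
KKKYY
KKKYY
YYYYY
YYYRY
YYYYY
YYYYY
YYYYY
After op 4 fill(7,1,G) [32 cells changed]:
KKKGG
YKKGG
KKKGG
KKKGG
GGGGG
GGGRG
GGGGG
GGGGG
GGGGG

Answer: 32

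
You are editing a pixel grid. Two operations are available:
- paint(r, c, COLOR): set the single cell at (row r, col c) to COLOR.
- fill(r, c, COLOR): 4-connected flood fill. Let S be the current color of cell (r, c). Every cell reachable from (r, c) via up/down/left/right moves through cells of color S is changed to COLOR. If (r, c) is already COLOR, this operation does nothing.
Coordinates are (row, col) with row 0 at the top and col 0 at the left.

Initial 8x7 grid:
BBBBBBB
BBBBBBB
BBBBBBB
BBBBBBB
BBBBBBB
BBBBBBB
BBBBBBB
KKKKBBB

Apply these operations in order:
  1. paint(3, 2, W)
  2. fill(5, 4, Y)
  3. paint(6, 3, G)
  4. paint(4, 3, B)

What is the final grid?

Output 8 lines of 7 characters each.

After op 1 paint(3,2,W):
BBBBBBB
BBBBBBB
BBBBBBB
BBWBBBB
BBBBBBB
BBBBBBB
BBBBBBB
KKKKBBB
After op 2 fill(5,4,Y) [51 cells changed]:
YYYYYYY
YYYYYYY
YYYYYYY
YYWYYYY
YYYYYYY
YYYYYYY
YYYYYYY
KKKKYYY
After op 3 paint(6,3,G):
YYYYYYY
YYYYYYY
YYYYYYY
YYWYYYY
YYYYYYY
YYYYYYY
YYYGYYY
KKKKYYY
After op 4 paint(4,3,B):
YYYYYYY
YYYYYYY
YYYYYYY
YYWYYYY
YYYBYYY
YYYYYYY
YYYGYYY
KKKKYYY

Answer: YYYYYYY
YYYYYYY
YYYYYYY
YYWYYYY
YYYBYYY
YYYYYYY
YYYGYYY
KKKKYYY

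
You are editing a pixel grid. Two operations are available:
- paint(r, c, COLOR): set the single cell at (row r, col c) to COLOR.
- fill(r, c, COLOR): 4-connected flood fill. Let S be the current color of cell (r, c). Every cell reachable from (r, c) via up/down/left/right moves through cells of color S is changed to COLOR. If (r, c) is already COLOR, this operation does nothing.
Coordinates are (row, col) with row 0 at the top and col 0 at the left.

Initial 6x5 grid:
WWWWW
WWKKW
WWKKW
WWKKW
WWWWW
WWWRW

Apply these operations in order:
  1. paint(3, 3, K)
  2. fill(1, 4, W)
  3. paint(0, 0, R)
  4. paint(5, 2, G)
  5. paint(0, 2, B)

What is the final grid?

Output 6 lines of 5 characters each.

Answer: RWBWW
WWKKW
WWKKW
WWKKW
WWWWW
WWGRW

Derivation:
After op 1 paint(3,3,K):
WWWWW
WWKKW
WWKKW
WWKKW
WWWWW
WWWRW
After op 2 fill(1,4,W) [0 cells changed]:
WWWWW
WWKKW
WWKKW
WWKKW
WWWWW
WWWRW
After op 3 paint(0,0,R):
RWWWW
WWKKW
WWKKW
WWKKW
WWWWW
WWWRW
After op 4 paint(5,2,G):
RWWWW
WWKKW
WWKKW
WWKKW
WWWWW
WWGRW
After op 5 paint(0,2,B):
RWBWW
WWKKW
WWKKW
WWKKW
WWWWW
WWGRW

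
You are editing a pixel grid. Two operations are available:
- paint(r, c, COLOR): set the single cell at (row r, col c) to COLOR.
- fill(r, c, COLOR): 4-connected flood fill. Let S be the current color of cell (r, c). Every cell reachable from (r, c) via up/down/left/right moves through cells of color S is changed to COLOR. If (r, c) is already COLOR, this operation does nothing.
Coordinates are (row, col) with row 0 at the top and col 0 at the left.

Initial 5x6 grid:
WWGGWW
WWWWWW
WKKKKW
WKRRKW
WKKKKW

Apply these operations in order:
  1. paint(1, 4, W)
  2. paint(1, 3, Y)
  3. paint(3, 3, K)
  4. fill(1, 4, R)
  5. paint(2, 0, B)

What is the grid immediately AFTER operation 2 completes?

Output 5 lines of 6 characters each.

Answer: WWGGWW
WWWYWW
WKKKKW
WKRRKW
WKKKKW

Derivation:
After op 1 paint(1,4,W):
WWGGWW
WWWWWW
WKKKKW
WKRRKW
WKKKKW
After op 2 paint(1,3,Y):
WWGGWW
WWWYWW
WKKKKW
WKRRKW
WKKKKW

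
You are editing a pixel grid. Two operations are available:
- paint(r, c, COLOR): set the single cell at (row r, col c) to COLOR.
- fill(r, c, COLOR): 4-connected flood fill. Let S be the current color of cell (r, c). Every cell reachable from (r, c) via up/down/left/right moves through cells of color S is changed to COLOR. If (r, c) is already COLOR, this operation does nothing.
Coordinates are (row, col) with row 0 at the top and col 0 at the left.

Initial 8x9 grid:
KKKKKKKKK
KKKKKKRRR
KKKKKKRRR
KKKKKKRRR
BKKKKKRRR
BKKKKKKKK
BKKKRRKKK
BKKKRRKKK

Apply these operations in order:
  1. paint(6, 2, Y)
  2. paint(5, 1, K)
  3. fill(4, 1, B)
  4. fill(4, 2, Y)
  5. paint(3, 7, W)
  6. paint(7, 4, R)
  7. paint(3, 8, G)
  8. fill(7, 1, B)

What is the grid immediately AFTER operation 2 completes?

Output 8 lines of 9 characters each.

Answer: KKKKKKKKK
KKKKKKRRR
KKKKKKRRR
KKKKKKRRR
BKKKKKRRR
BKKKKKKKK
BKYKRRKKK
BKKKRRKKK

Derivation:
After op 1 paint(6,2,Y):
KKKKKKKKK
KKKKKKRRR
KKKKKKRRR
KKKKKKRRR
BKKKKKRRR
BKKKKKKKK
BKYKRRKKK
BKKKRRKKK
After op 2 paint(5,1,K):
KKKKKKKKK
KKKKKKRRR
KKKKKKRRR
KKKKKKRRR
BKKKKKRRR
BKKKKKKKK
BKYKRRKKK
BKKKRRKKK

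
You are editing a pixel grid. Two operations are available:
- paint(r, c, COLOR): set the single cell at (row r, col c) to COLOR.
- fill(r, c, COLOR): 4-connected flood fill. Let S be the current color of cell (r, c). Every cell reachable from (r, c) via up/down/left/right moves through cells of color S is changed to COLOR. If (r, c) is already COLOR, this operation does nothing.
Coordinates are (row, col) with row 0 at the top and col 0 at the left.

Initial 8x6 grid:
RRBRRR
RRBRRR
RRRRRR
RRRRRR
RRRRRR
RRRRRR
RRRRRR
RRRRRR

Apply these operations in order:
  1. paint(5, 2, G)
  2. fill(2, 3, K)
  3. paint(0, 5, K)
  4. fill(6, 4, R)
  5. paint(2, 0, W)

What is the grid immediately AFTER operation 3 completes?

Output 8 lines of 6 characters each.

Answer: KKBKKK
KKBKKK
KKKKKK
KKKKKK
KKKKKK
KKGKKK
KKKKKK
KKKKKK

Derivation:
After op 1 paint(5,2,G):
RRBRRR
RRBRRR
RRRRRR
RRRRRR
RRRRRR
RRGRRR
RRRRRR
RRRRRR
After op 2 fill(2,3,K) [45 cells changed]:
KKBKKK
KKBKKK
KKKKKK
KKKKKK
KKKKKK
KKGKKK
KKKKKK
KKKKKK
After op 3 paint(0,5,K):
KKBKKK
KKBKKK
KKKKKK
KKKKKK
KKKKKK
KKGKKK
KKKKKK
KKKKKK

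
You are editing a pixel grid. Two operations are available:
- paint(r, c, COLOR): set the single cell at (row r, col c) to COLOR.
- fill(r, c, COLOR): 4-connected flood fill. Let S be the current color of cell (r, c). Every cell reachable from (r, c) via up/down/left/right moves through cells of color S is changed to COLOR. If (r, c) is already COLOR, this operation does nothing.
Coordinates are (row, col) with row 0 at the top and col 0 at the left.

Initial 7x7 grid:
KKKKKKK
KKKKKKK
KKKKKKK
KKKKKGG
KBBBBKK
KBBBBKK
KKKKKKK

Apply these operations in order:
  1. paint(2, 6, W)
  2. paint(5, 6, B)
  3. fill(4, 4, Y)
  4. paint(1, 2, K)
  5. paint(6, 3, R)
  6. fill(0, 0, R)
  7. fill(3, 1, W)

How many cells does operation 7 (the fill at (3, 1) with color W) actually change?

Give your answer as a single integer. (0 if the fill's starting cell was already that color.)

Answer: 31

Derivation:
After op 1 paint(2,6,W):
KKKKKKK
KKKKKKK
KKKKKKW
KKKKKGG
KBBBBKK
KBBBBKK
KKKKKKK
After op 2 paint(5,6,B):
KKKKKKK
KKKKKKK
KKKKKKW
KKKKKGG
KBBBBKK
KBBBBKB
KKKKKKK
After op 3 fill(4,4,Y) [8 cells changed]:
KKKKKKK
KKKKKKK
KKKKKKW
KKKKKGG
KYYYYKK
KYYYYKB
KKKKKKK
After op 4 paint(1,2,K):
KKKKKKK
KKKKKKK
KKKKKKW
KKKKKGG
KYYYYKK
KYYYYKB
KKKKKKK
After op 5 paint(6,3,R):
KKKKKKK
KKKKKKK
KKKKKKW
KKKKKGG
KYYYYKK
KYYYYKB
KKKRKKK
After op 6 fill(0,0,R) [30 cells changed]:
RRRRRRR
RRRRRRR
RRRRRRW
RRRRRGG
RYYYYKK
RYYYYKB
RRRRKKK
After op 7 fill(3,1,W) [31 cells changed]:
WWWWWWW
WWWWWWW
WWWWWWW
WWWWWGG
WYYYYKK
WYYYYKB
WWWWKKK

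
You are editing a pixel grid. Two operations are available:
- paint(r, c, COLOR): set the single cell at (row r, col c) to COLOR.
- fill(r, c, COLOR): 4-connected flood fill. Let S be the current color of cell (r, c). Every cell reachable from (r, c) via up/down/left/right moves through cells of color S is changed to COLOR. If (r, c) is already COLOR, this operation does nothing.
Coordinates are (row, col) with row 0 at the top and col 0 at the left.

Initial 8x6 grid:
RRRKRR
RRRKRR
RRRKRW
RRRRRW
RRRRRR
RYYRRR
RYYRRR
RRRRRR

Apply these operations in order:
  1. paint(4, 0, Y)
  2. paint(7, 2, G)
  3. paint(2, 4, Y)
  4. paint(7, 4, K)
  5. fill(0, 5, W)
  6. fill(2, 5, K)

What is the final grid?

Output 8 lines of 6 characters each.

After op 1 paint(4,0,Y):
RRRKRR
RRRKRR
RRRKRW
RRRRRW
YRRRRR
RYYRRR
RYYRRR
RRRRRR
After op 2 paint(7,2,G):
RRRKRR
RRRKRR
RRRKRW
RRRRRW
YRRRRR
RYYRRR
RYYRRR
RRGRRR
After op 3 paint(2,4,Y):
RRRKRR
RRRKRR
RRRKYW
RRRRRW
YRRRRR
RYYRRR
RYYRRR
RRGRRR
After op 4 paint(7,4,K):
RRRKRR
RRRKRR
RRRKYW
RRRRRW
YRRRRR
RYYRRR
RYYRRR
RRGRKR
After op 5 fill(0,5,W) [4 cells changed]:
RRRKWW
RRRKWW
RRRKYW
RRRRRW
YRRRRR
RYYRRR
RYYRRR
RRGRKR
After op 6 fill(2,5,K) [6 cells changed]:
RRRKKK
RRRKKK
RRRKYK
RRRRRK
YRRRRR
RYYRRR
RYYRRR
RRGRKR

Answer: RRRKKK
RRRKKK
RRRKYK
RRRRRK
YRRRRR
RYYRRR
RYYRRR
RRGRKR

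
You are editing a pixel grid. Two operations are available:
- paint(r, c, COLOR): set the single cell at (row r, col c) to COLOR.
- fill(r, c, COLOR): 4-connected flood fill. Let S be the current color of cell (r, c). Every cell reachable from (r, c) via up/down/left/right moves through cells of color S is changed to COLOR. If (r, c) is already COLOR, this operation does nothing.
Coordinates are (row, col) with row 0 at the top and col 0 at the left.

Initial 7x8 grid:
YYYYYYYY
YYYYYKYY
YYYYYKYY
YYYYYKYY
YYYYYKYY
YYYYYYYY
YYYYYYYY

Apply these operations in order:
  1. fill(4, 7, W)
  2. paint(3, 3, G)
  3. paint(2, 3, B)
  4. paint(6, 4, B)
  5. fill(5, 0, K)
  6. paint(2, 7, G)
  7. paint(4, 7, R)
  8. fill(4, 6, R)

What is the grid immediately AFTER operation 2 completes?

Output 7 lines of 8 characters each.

Answer: WWWWWWWW
WWWWWKWW
WWWWWKWW
WWWGWKWW
WWWWWKWW
WWWWWWWW
WWWWWWWW

Derivation:
After op 1 fill(4,7,W) [52 cells changed]:
WWWWWWWW
WWWWWKWW
WWWWWKWW
WWWWWKWW
WWWWWKWW
WWWWWWWW
WWWWWWWW
After op 2 paint(3,3,G):
WWWWWWWW
WWWWWKWW
WWWWWKWW
WWWGWKWW
WWWWWKWW
WWWWWWWW
WWWWWWWW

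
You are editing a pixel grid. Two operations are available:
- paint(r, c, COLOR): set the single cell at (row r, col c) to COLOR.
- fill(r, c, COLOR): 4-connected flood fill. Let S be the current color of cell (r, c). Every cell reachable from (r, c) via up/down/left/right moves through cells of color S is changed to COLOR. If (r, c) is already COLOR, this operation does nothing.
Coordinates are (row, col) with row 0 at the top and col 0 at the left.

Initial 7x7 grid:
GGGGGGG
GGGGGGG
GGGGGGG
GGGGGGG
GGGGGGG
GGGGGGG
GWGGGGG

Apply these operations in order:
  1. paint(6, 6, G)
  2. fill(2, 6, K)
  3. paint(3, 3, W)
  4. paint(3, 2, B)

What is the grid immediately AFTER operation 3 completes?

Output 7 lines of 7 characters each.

After op 1 paint(6,6,G):
GGGGGGG
GGGGGGG
GGGGGGG
GGGGGGG
GGGGGGG
GGGGGGG
GWGGGGG
After op 2 fill(2,6,K) [48 cells changed]:
KKKKKKK
KKKKKKK
KKKKKKK
KKKKKKK
KKKKKKK
KKKKKKK
KWKKKKK
After op 3 paint(3,3,W):
KKKKKKK
KKKKKKK
KKKKKKK
KKKWKKK
KKKKKKK
KKKKKKK
KWKKKKK

Answer: KKKKKKK
KKKKKKK
KKKKKKK
KKKWKKK
KKKKKKK
KKKKKKK
KWKKKKK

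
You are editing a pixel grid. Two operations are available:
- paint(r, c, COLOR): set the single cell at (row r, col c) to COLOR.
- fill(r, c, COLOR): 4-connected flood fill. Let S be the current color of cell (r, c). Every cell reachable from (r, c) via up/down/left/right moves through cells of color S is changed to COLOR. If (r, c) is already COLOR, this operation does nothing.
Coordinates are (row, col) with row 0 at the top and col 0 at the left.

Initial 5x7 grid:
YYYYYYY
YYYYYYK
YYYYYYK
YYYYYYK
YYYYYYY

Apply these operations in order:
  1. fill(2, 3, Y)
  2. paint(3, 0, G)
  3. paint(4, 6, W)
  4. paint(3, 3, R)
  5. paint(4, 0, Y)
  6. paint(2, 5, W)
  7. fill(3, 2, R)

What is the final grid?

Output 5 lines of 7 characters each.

After op 1 fill(2,3,Y) [0 cells changed]:
YYYYYYY
YYYYYYK
YYYYYYK
YYYYYYK
YYYYYYY
After op 2 paint(3,0,G):
YYYYYYY
YYYYYYK
YYYYYYK
GYYYYYK
YYYYYYY
After op 3 paint(4,6,W):
YYYYYYY
YYYYYYK
YYYYYYK
GYYYYYK
YYYYYYW
After op 4 paint(3,3,R):
YYYYYYY
YYYYYYK
YYYYYYK
GYYRYYK
YYYYYYW
After op 5 paint(4,0,Y):
YYYYYYY
YYYYYYK
YYYYYYK
GYYRYYK
YYYYYYW
After op 6 paint(2,5,W):
YYYYYYY
YYYYYYK
YYYYYWK
GYYRYYK
YYYYYYW
After op 7 fill(3,2,R) [28 cells changed]:
RRRRRRR
RRRRRRK
RRRRRWK
GRRRRRK
RRRRRRW

Answer: RRRRRRR
RRRRRRK
RRRRRWK
GRRRRRK
RRRRRRW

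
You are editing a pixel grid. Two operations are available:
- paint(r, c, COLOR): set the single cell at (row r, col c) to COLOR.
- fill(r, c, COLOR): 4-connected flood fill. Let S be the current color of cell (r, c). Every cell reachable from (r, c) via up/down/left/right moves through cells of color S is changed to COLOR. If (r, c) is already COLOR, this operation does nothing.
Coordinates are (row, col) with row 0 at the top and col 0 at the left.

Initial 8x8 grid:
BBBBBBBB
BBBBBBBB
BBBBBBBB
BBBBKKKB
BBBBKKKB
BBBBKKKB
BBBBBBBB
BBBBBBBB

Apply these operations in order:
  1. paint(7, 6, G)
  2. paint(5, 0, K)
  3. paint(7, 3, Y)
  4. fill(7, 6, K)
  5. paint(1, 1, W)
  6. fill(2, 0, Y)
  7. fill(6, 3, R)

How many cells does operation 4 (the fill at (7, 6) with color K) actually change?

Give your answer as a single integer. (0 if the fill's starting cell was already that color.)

Answer: 1

Derivation:
After op 1 paint(7,6,G):
BBBBBBBB
BBBBBBBB
BBBBBBBB
BBBBKKKB
BBBBKKKB
BBBBKKKB
BBBBBBBB
BBBBBBGB
After op 2 paint(5,0,K):
BBBBBBBB
BBBBBBBB
BBBBBBBB
BBBBKKKB
BBBBKKKB
KBBBKKKB
BBBBBBBB
BBBBBBGB
After op 3 paint(7,3,Y):
BBBBBBBB
BBBBBBBB
BBBBBBBB
BBBBKKKB
BBBBKKKB
KBBBKKKB
BBBBBBBB
BBBYBBGB
After op 4 fill(7,6,K) [1 cells changed]:
BBBBBBBB
BBBBBBBB
BBBBBBBB
BBBBKKKB
BBBBKKKB
KBBBKKKB
BBBBBBBB
BBBYBBKB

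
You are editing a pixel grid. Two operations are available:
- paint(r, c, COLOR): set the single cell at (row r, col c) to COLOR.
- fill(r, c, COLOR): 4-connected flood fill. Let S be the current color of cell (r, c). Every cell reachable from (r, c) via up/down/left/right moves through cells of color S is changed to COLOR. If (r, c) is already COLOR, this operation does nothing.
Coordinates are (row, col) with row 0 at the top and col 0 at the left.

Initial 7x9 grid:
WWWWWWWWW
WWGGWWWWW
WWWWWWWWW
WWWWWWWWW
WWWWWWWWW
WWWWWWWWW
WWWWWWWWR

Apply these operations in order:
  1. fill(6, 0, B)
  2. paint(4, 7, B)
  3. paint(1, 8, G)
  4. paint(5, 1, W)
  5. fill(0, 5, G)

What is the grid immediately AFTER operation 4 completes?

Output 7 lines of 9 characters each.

Answer: BBBBBBBBB
BBGGBBBBG
BBBBBBBBB
BBBBBBBBB
BBBBBBBBB
BWBBBBBBB
BBBBBBBBR

Derivation:
After op 1 fill(6,0,B) [60 cells changed]:
BBBBBBBBB
BBGGBBBBB
BBBBBBBBB
BBBBBBBBB
BBBBBBBBB
BBBBBBBBB
BBBBBBBBR
After op 2 paint(4,7,B):
BBBBBBBBB
BBGGBBBBB
BBBBBBBBB
BBBBBBBBB
BBBBBBBBB
BBBBBBBBB
BBBBBBBBR
After op 3 paint(1,8,G):
BBBBBBBBB
BBGGBBBBG
BBBBBBBBB
BBBBBBBBB
BBBBBBBBB
BBBBBBBBB
BBBBBBBBR
After op 4 paint(5,1,W):
BBBBBBBBB
BBGGBBBBG
BBBBBBBBB
BBBBBBBBB
BBBBBBBBB
BWBBBBBBB
BBBBBBBBR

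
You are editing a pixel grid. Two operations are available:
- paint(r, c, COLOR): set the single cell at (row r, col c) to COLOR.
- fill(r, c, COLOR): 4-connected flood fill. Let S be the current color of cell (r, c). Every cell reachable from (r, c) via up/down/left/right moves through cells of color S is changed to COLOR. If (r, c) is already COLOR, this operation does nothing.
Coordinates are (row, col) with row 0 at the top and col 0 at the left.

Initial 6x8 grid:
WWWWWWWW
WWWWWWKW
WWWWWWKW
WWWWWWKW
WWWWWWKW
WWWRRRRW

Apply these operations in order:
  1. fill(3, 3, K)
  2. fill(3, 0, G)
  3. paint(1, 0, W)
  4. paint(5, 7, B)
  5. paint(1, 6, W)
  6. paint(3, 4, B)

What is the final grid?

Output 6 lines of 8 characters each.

Answer: GGGGGGGG
WGGGGGWG
GGGGGGGG
GGGGBGGG
GGGGGGGG
GGGRRRRB

Derivation:
After op 1 fill(3,3,K) [40 cells changed]:
KKKKKKKK
KKKKKKKK
KKKKKKKK
KKKKKKKK
KKKKKKKK
KKKRRRRK
After op 2 fill(3,0,G) [44 cells changed]:
GGGGGGGG
GGGGGGGG
GGGGGGGG
GGGGGGGG
GGGGGGGG
GGGRRRRG
After op 3 paint(1,0,W):
GGGGGGGG
WGGGGGGG
GGGGGGGG
GGGGGGGG
GGGGGGGG
GGGRRRRG
After op 4 paint(5,7,B):
GGGGGGGG
WGGGGGGG
GGGGGGGG
GGGGGGGG
GGGGGGGG
GGGRRRRB
After op 5 paint(1,6,W):
GGGGGGGG
WGGGGGWG
GGGGGGGG
GGGGGGGG
GGGGGGGG
GGGRRRRB
After op 6 paint(3,4,B):
GGGGGGGG
WGGGGGWG
GGGGGGGG
GGGGBGGG
GGGGGGGG
GGGRRRRB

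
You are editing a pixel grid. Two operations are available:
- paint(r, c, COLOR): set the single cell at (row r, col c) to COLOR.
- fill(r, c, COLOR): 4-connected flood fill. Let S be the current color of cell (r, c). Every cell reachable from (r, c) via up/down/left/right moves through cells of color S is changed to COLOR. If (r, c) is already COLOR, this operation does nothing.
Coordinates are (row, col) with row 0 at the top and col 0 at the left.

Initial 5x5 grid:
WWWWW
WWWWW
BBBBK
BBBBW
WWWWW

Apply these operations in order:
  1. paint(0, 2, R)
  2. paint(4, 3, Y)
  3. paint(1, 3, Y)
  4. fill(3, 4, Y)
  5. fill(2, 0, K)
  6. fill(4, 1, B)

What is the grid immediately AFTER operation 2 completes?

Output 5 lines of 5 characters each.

Answer: WWRWW
WWWWW
BBBBK
BBBBW
WWWYW

Derivation:
After op 1 paint(0,2,R):
WWRWW
WWWWW
BBBBK
BBBBW
WWWWW
After op 2 paint(4,3,Y):
WWRWW
WWWWW
BBBBK
BBBBW
WWWYW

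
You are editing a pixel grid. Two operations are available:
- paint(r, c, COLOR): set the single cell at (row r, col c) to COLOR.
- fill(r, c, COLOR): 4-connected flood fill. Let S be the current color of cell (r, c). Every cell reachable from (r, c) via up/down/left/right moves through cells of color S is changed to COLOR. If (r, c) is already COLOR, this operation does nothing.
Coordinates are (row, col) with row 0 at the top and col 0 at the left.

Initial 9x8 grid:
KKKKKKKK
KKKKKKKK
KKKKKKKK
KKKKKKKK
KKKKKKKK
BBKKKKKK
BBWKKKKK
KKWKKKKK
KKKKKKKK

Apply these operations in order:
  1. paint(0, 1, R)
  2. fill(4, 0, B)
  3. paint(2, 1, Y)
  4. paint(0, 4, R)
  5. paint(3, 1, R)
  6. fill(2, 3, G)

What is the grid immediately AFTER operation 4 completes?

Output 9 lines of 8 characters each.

Answer: BRBBRBBB
BBBBBBBB
BYBBBBBB
BBBBBBBB
BBBBBBBB
BBBBBBBB
BBWBBBBB
BBWBBBBB
BBBBBBBB

Derivation:
After op 1 paint(0,1,R):
KRKKKKKK
KKKKKKKK
KKKKKKKK
KKKKKKKK
KKKKKKKK
BBKKKKKK
BBWKKKKK
KKWKKKKK
KKKKKKKK
After op 2 fill(4,0,B) [65 cells changed]:
BRBBBBBB
BBBBBBBB
BBBBBBBB
BBBBBBBB
BBBBBBBB
BBBBBBBB
BBWBBBBB
BBWBBBBB
BBBBBBBB
After op 3 paint(2,1,Y):
BRBBBBBB
BBBBBBBB
BYBBBBBB
BBBBBBBB
BBBBBBBB
BBBBBBBB
BBWBBBBB
BBWBBBBB
BBBBBBBB
After op 4 paint(0,4,R):
BRBBRBBB
BBBBBBBB
BYBBBBBB
BBBBBBBB
BBBBBBBB
BBBBBBBB
BBWBBBBB
BBWBBBBB
BBBBBBBB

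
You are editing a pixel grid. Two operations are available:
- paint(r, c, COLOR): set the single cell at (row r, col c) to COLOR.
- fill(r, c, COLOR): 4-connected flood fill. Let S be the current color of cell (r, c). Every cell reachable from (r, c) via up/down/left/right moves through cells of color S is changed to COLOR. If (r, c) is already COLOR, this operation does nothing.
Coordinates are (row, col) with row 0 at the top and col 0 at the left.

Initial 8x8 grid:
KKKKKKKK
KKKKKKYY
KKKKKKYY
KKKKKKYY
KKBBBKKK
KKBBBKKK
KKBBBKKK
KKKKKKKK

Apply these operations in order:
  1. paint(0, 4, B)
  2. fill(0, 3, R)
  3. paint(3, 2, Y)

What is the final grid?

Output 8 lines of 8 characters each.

After op 1 paint(0,4,B):
KKKKBKKK
KKKKKKYY
KKKKKKYY
KKKKKKYY
KKBBBKKK
KKBBBKKK
KKBBBKKK
KKKKKKKK
After op 2 fill(0,3,R) [48 cells changed]:
RRRRBRRR
RRRRRRYY
RRRRRRYY
RRRRRRYY
RRBBBRRR
RRBBBRRR
RRBBBRRR
RRRRRRRR
After op 3 paint(3,2,Y):
RRRRBRRR
RRRRRRYY
RRRRRRYY
RRYRRRYY
RRBBBRRR
RRBBBRRR
RRBBBRRR
RRRRRRRR

Answer: RRRRBRRR
RRRRRRYY
RRRRRRYY
RRYRRRYY
RRBBBRRR
RRBBBRRR
RRBBBRRR
RRRRRRRR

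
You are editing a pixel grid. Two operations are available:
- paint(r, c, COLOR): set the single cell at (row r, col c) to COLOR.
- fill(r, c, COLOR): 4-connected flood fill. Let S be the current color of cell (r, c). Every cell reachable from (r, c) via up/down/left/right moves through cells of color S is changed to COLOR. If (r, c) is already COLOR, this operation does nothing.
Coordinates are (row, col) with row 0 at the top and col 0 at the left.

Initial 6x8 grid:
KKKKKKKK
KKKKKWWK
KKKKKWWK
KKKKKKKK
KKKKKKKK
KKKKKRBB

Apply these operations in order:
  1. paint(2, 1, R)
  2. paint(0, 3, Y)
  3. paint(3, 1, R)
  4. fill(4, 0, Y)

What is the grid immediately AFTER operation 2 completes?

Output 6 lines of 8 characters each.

Answer: KKKYKKKK
KKKKKWWK
KRKKKWWK
KKKKKKKK
KKKKKKKK
KKKKKRBB

Derivation:
After op 1 paint(2,1,R):
KKKKKKKK
KKKKKWWK
KRKKKWWK
KKKKKKKK
KKKKKKKK
KKKKKRBB
After op 2 paint(0,3,Y):
KKKYKKKK
KKKKKWWK
KRKKKWWK
KKKKKKKK
KKKKKKKK
KKKKKRBB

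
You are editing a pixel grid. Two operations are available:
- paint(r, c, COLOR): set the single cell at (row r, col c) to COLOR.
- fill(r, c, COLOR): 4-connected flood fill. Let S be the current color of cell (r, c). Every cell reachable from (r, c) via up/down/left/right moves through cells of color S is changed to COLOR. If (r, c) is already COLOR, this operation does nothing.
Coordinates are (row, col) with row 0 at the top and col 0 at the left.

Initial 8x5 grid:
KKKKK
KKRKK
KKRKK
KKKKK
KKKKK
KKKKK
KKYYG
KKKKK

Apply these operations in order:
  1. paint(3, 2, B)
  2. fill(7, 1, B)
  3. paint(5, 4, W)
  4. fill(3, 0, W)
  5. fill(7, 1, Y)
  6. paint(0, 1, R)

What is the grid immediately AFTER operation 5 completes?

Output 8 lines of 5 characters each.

Answer: YYYYY
YYRYY
YYRYY
YYYYY
YYYYY
YYYYY
YYYYG
YYYYY

Derivation:
After op 1 paint(3,2,B):
KKKKK
KKRKK
KKRKK
KKBKK
KKKKK
KKKKK
KKYYG
KKKKK
After op 2 fill(7,1,B) [34 cells changed]:
BBBBB
BBRBB
BBRBB
BBBBB
BBBBB
BBBBB
BBYYG
BBBBB
After op 3 paint(5,4,W):
BBBBB
BBRBB
BBRBB
BBBBB
BBBBB
BBBBW
BBYYG
BBBBB
After op 4 fill(3,0,W) [34 cells changed]:
WWWWW
WWRWW
WWRWW
WWWWW
WWWWW
WWWWW
WWYYG
WWWWW
After op 5 fill(7,1,Y) [35 cells changed]:
YYYYY
YYRYY
YYRYY
YYYYY
YYYYY
YYYYY
YYYYG
YYYYY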